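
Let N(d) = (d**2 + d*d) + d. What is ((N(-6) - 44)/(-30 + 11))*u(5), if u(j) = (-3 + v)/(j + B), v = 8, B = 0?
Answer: -22/19 ≈ -1.1579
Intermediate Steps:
u(j) = 5/j (u(j) = (-3 + 8)/(j + 0) = 5/j)
N(d) = d + 2*d**2 (N(d) = (d**2 + d**2) + d = 2*d**2 + d = d + 2*d**2)
((N(-6) - 44)/(-30 + 11))*u(5) = ((-6*(1 + 2*(-6)) - 44)/(-30 + 11))*(5/5) = ((-6*(1 - 12) - 44)/(-19))*(5*(1/5)) = ((-6*(-11) - 44)*(-1/19))*1 = ((66 - 44)*(-1/19))*1 = (22*(-1/19))*1 = -22/19*1 = -22/19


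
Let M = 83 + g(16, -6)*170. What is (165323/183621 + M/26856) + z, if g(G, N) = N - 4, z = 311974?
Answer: 170938834249595/547925064 ≈ 3.1198e+5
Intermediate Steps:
g(G, N) = -4 + N
M = -1617 (M = 83 + (-4 - 6)*170 = 83 - 10*170 = 83 - 1700 = -1617)
(165323/183621 + M/26856) + z = (165323/183621 - 1617/26856) + 311974 = (165323*(1/183621) - 1617*1/26856) + 311974 = (165323/183621 - 539/8952) + 311974 = 460333259/547925064 + 311974 = 170938834249595/547925064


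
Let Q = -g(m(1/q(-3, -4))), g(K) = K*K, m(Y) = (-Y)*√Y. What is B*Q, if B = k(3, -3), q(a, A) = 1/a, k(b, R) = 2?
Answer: 54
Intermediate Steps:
B = 2
m(Y) = -Y^(3/2)
g(K) = K²
Q = 27 (Q = -(-(1/(1/(-3)))^(3/2))² = -(-(1/(-⅓))^(3/2))² = -(-(-3)^(3/2))² = -(-(-3)*I*√3)² = -(3*I*√3)² = -1*(-27) = 27)
B*Q = 2*27 = 54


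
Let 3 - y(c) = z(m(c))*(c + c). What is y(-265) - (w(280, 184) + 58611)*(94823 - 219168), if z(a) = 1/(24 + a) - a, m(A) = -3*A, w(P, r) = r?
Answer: 5987252758562/819 ≈ 7.3104e+9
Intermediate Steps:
y(c) = 3 - 2*c*(1 - 9*c² + 72*c)/(24 - 3*c) (y(c) = 3 - (1 - (-3*c)² - (-72)*c)/(24 - 3*c)*(c + c) = 3 - (1 - 9*c² + 72*c)/(24 - 3*c)*2*c = 3 - 2*c*(1 - 9*c² + 72*c)/(24 - 3*c))
y(-265) - (w(280, 184) + 58611)*(94823 - 219168) = (-72 - 18*(-265)³ + 11*(-265) + 144*(-265)²)/(3*(-8 - 265)) - (184 + 58611)*(94823 - 219168) = (⅓)*(-72 - 18*(-18609625) - 2915 + 144*70225)/(-273) - 58795*(-124345) = (⅓)*(-1/273)*(-72 + 334973250 - 2915 + 10112400) - 1*(-7310864275) = (⅓)*(-1/273)*345082663 + 7310864275 = -345082663/819 + 7310864275 = 5987252758562/819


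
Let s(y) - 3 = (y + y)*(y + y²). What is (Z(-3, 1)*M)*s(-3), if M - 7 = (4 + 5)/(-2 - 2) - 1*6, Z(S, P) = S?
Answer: -495/4 ≈ -123.75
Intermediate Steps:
M = -5/4 (M = 7 + ((4 + 5)/(-2 - 2) - 1*6) = 7 + (9/(-4) - 6) = 7 + (9*(-¼) - 6) = 7 + (-9/4 - 6) = 7 - 33/4 = -5/4 ≈ -1.2500)
s(y) = 3 + 2*y*(y + y²) (s(y) = 3 + (y + y)*(y + y²) = 3 + (2*y)*(y + y²) = 3 + 2*y*(y + y²))
(Z(-3, 1)*M)*s(-3) = (-3*(-5/4))*(3 + 2*(-3)² + 2*(-3)³) = 15*(3 + 2*9 + 2*(-27))/4 = 15*(3 + 18 - 54)/4 = (15/4)*(-33) = -495/4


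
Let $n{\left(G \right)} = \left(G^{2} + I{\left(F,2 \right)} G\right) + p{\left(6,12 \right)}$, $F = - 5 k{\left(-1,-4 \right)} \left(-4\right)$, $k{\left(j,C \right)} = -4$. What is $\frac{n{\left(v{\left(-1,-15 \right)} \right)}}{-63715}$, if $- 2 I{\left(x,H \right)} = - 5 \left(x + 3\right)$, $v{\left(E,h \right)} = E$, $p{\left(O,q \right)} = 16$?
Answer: $- \frac{419}{127430} \approx -0.0032881$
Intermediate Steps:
$F = -80$ ($F = \left(-5\right) \left(-4\right) \left(-4\right) = 20 \left(-4\right) = -80$)
$I{\left(x,H \right)} = \frac{15}{2} + \frac{5 x}{2}$ ($I{\left(x,H \right)} = - \frac{\left(-5\right) \left(x + 3\right)}{2} = - \frac{\left(-5\right) \left(3 + x\right)}{2} = - \frac{-15 - 5 x}{2} = \frac{15}{2} + \frac{5 x}{2}$)
$n{\left(G \right)} = 16 + G^{2} - \frac{385 G}{2}$ ($n{\left(G \right)} = \left(G^{2} + \left(\frac{15}{2} + \frac{5}{2} \left(-80\right)\right) G\right) + 16 = \left(G^{2} + \left(\frac{15}{2} - 200\right) G\right) + 16 = \left(G^{2} - \frac{385 G}{2}\right) + 16 = 16 + G^{2} - \frac{385 G}{2}$)
$\frac{n{\left(v{\left(-1,-15 \right)} \right)}}{-63715} = \frac{16 + \left(-1\right)^{2} - - \frac{385}{2}}{-63715} = \left(16 + 1 + \frac{385}{2}\right) \left(- \frac{1}{63715}\right) = \frac{419}{2} \left(- \frac{1}{63715}\right) = - \frac{419}{127430}$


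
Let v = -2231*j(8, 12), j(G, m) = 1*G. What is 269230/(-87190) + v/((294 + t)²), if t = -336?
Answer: -50777221/3845079 ≈ -13.206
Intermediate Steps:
j(G, m) = G
v = -17848 (v = -2231*8 = -17848)
269230/(-87190) + v/((294 + t)²) = 269230/(-87190) - 17848/(294 - 336)² = 269230*(-1/87190) - 17848/((-42)²) = -26923/8719 - 17848/1764 = -26923/8719 - 17848*1/1764 = -26923/8719 - 4462/441 = -50777221/3845079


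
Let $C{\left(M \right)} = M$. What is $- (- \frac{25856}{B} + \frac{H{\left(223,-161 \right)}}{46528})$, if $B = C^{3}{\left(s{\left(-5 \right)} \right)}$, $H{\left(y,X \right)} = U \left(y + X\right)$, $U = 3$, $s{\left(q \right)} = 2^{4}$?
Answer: $\frac{146761}{23264} \approx 6.3085$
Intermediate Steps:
$s{\left(q \right)} = 16$
$H{\left(y,X \right)} = 3 X + 3 y$ ($H{\left(y,X \right)} = 3 \left(y + X\right) = 3 \left(X + y\right) = 3 X + 3 y$)
$B = 4096$ ($B = 16^{3} = 4096$)
$- (- \frac{25856}{B} + \frac{H{\left(223,-161 \right)}}{46528}) = - (- \frac{25856}{4096} + \frac{3 \left(-161\right) + 3 \cdot 223}{46528}) = - (\left(-25856\right) \frac{1}{4096} + \left(-483 + 669\right) \frac{1}{46528}) = - (- \frac{101}{16} + 186 \cdot \frac{1}{46528}) = - (- \frac{101}{16} + \frac{93}{23264}) = \left(-1\right) \left(- \frac{146761}{23264}\right) = \frac{146761}{23264}$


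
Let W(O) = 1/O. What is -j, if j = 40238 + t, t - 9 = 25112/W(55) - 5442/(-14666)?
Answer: -10423180252/7333 ≈ -1.4214e+6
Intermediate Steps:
t = 10128114998/7333 (t = 9 + (25112/(1/55) - 5442/(-14666)) = 9 + (25112/(1/55) - 5442*(-1/14666)) = 9 + (25112*55 + 2721/7333) = 9 + (1381160 + 2721/7333) = 9 + 10128049001/7333 = 10128114998/7333 ≈ 1.3812e+6)
j = 10423180252/7333 (j = 40238 + 10128114998/7333 = 10423180252/7333 ≈ 1.4214e+6)
-j = -1*10423180252/7333 = -10423180252/7333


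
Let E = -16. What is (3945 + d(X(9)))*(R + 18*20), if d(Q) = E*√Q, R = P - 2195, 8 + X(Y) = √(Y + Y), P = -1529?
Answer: -13270980 + 53824*I*√(8 - 3*√2) ≈ -1.3271e+7 + 1.0433e+5*I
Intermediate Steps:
X(Y) = -8 + √2*√Y (X(Y) = -8 + √(Y + Y) = -8 + √(2*Y) = -8 + √2*√Y)
R = -3724 (R = -1529 - 2195 = -3724)
d(Q) = -16*√Q
(3945 + d(X(9)))*(R + 18*20) = (3945 - 16*√(-8 + √2*√9))*(-3724 + 18*20) = (3945 - 16*√(-8 + √2*3))*(-3724 + 360) = (3945 - 16*√(-8 + 3*√2))*(-3364) = -13270980 + 53824*√(-8 + 3*√2)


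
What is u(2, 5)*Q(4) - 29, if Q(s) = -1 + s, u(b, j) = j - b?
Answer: -20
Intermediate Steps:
u(2, 5)*Q(4) - 29 = (5 - 1*2)*(-1 + 4) - 29 = (5 - 2)*3 - 29 = 3*3 - 29 = 9 - 29 = -20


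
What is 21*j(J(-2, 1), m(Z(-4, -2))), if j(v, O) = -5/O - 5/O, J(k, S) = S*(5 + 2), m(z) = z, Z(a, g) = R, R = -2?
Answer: 105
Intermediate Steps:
Z(a, g) = -2
J(k, S) = 7*S (J(k, S) = S*7 = 7*S)
j(v, O) = -10/O
21*j(J(-2, 1), m(Z(-4, -2))) = 21*(-10/(-2)) = 21*(-10*(-½)) = 21*5 = 105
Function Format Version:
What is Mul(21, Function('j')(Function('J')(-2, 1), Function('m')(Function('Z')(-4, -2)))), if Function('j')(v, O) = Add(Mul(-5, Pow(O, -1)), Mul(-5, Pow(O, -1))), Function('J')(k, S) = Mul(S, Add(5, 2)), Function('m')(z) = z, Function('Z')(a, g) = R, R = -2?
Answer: 105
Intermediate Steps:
Function('Z')(a, g) = -2
Function('J')(k, S) = Mul(7, S) (Function('J')(k, S) = Mul(S, 7) = Mul(7, S))
Function('j')(v, O) = Mul(-10, Pow(O, -1))
Mul(21, Function('j')(Function('J')(-2, 1), Function('m')(Function('Z')(-4, -2)))) = Mul(21, Mul(-10, Pow(-2, -1))) = Mul(21, Mul(-10, Rational(-1, 2))) = Mul(21, 5) = 105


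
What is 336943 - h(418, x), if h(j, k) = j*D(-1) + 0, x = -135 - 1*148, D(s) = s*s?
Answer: 336525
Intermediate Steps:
D(s) = s**2
x = -283 (x = -135 - 148 = -283)
h(j, k) = j (h(j, k) = j*(-1)**2 + 0 = j*1 + 0 = j + 0 = j)
336943 - h(418, x) = 336943 - 1*418 = 336943 - 418 = 336525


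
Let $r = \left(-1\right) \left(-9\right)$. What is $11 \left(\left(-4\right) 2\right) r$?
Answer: $-792$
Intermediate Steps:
$r = 9$
$11 \left(\left(-4\right) 2\right) r = 11 \left(\left(-4\right) 2\right) 9 = 11 \left(-8\right) 9 = \left(-88\right) 9 = -792$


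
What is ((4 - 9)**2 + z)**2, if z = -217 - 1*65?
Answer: 66049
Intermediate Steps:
z = -282 (z = -217 - 65 = -282)
((4 - 9)**2 + z)**2 = ((4 - 9)**2 - 282)**2 = ((-5)**2 - 282)**2 = (25 - 282)**2 = (-257)**2 = 66049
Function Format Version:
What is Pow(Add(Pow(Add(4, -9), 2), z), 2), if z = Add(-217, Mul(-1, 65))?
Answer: 66049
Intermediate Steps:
z = -282 (z = Add(-217, -65) = -282)
Pow(Add(Pow(Add(4, -9), 2), z), 2) = Pow(Add(Pow(Add(4, -9), 2), -282), 2) = Pow(Add(Pow(-5, 2), -282), 2) = Pow(Add(25, -282), 2) = Pow(-257, 2) = 66049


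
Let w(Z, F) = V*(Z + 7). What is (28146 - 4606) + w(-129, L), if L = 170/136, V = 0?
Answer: 23540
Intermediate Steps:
L = 5/4 (L = 170*(1/136) = 5/4 ≈ 1.2500)
w(Z, F) = 0 (w(Z, F) = 0*(Z + 7) = 0*(7 + Z) = 0)
(28146 - 4606) + w(-129, L) = (28146 - 4606) + 0 = 23540 + 0 = 23540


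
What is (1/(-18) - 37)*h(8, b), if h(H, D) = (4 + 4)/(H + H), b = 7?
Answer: -667/36 ≈ -18.528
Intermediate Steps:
h(H, D) = 4/H (h(H, D) = 8/((2*H)) = 8*(1/(2*H)) = 4/H)
(1/(-18) - 37)*h(8, b) = (1/(-18) - 37)*(4/8) = (-1/18 - 37)*(4*(⅛)) = -667/18*½ = -667/36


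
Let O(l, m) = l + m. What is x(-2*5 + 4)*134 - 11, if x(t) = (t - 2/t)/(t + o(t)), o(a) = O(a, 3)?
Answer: 1981/27 ≈ 73.370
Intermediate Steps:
o(a) = 3 + a (o(a) = a + 3 = 3 + a)
x(t) = (t - 2/t)/(3 + 2*t) (x(t) = (t - 2/t)/(t + (3 + t)) = (t - 2/t)/(3 + 2*t))
x(-2*5 + 4)*134 - 11 = ((-2 + (-2*5 + 4)**2)/((-2*5 + 4)*(3 + 2*(-2*5 + 4))))*134 - 11 = ((-2 + (-10 + 4)**2)/((-10 + 4)*(3 + 2*(-10 + 4))))*134 - 11 = ((-2 + (-6)**2)/((-6)*(3 + 2*(-6))))*134 - 11 = -(-2 + 36)/(6*(3 - 12))*134 - 11 = -1/6*34/(-9)*134 - 11 = -1/6*(-1/9)*34*134 - 11 = (17/27)*134 - 11 = 2278/27 - 11 = 1981/27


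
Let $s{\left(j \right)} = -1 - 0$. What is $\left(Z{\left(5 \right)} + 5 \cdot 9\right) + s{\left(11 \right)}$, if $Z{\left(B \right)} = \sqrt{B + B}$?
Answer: $44 + \sqrt{10} \approx 47.162$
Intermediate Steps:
$Z{\left(B \right)} = \sqrt{2} \sqrt{B}$ ($Z{\left(B \right)} = \sqrt{2 B} = \sqrt{2} \sqrt{B}$)
$s{\left(j \right)} = -1$ ($s{\left(j \right)} = -1 + 0 = -1$)
$\left(Z{\left(5 \right)} + 5 \cdot 9\right) + s{\left(11 \right)} = \left(\sqrt{2} \sqrt{5} + 5 \cdot 9\right) - 1 = \left(\sqrt{10} + 45\right) - 1 = \left(45 + \sqrt{10}\right) - 1 = 44 + \sqrt{10}$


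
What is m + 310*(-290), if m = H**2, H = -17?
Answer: -89611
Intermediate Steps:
m = 289 (m = (-17)**2 = 289)
m + 310*(-290) = 289 + 310*(-290) = 289 - 89900 = -89611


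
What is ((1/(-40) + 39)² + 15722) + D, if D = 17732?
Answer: 55956881/1600 ≈ 34973.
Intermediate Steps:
((1/(-40) + 39)² + 15722) + D = ((1/(-40) + 39)² + 15722) + 17732 = ((-1/40 + 39)² + 15722) + 17732 = ((1559/40)² + 15722) + 17732 = (2430481/1600 + 15722) + 17732 = 27585681/1600 + 17732 = 55956881/1600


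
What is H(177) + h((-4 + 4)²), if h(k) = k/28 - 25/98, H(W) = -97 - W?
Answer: -26877/98 ≈ -274.25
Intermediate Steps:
h(k) = -25/98 + k/28 (h(k) = k*(1/28) - 25*1/98 = k/28 - 25/98 = -25/98 + k/28)
H(177) + h((-4 + 4)²) = (-97 - 1*177) + (-25/98 + (-4 + 4)²/28) = (-97 - 177) + (-25/98 + (1/28)*0²) = -274 + (-25/98 + (1/28)*0) = -274 + (-25/98 + 0) = -274 - 25/98 = -26877/98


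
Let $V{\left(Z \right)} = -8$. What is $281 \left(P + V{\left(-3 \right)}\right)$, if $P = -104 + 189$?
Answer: $21637$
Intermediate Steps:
$P = 85$
$281 \left(P + V{\left(-3 \right)}\right) = 281 \left(85 - 8\right) = 281 \cdot 77 = 21637$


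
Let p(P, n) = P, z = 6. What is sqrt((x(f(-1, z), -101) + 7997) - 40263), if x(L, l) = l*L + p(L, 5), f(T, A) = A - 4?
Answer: I*sqrt(32466) ≈ 180.18*I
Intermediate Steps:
f(T, A) = -4 + A
x(L, l) = L + L*l (x(L, l) = l*L + L = L*l + L = L + L*l)
sqrt((x(f(-1, z), -101) + 7997) - 40263) = sqrt(((-4 + 6)*(1 - 101) + 7997) - 40263) = sqrt((2*(-100) + 7997) - 40263) = sqrt((-200 + 7997) - 40263) = sqrt(7797 - 40263) = sqrt(-32466) = I*sqrt(32466)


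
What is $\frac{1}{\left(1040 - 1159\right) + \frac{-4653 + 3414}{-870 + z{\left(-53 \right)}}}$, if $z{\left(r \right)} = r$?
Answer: $- \frac{923}{108598} \approx -0.0084992$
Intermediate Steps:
$\frac{1}{\left(1040 - 1159\right) + \frac{-4653 + 3414}{-870 + z{\left(-53 \right)}}} = \frac{1}{\left(1040 - 1159\right) + \frac{-4653 + 3414}{-870 - 53}} = \frac{1}{\left(1040 - 1159\right) - \frac{1239}{-923}} = \frac{1}{-119 - - \frac{1239}{923}} = \frac{1}{-119 + \frac{1239}{923}} = \frac{1}{- \frac{108598}{923}} = - \frac{923}{108598}$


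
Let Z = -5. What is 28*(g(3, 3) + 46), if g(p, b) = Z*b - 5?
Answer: 728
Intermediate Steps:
g(p, b) = -5 - 5*b (g(p, b) = -5*b - 5 = -5 - 5*b)
28*(g(3, 3) + 46) = 28*((-5 - 5*3) + 46) = 28*((-5 - 15) + 46) = 28*(-20 + 46) = 28*26 = 728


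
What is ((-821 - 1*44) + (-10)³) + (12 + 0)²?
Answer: -1721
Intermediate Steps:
((-821 - 1*44) + (-10)³) + (12 + 0)² = ((-821 - 44) - 1000) + 12² = (-865 - 1000) + 144 = -1865 + 144 = -1721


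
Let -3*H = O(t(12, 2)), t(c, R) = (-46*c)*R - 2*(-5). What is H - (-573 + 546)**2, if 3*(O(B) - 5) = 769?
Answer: -7345/9 ≈ -816.11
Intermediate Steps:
t(c, R) = 10 - 46*R*c (t(c, R) = -46*R*c + 10 = 10 - 46*R*c)
O(B) = 784/3 (O(B) = 5 + (1/3)*769 = 5 + 769/3 = 784/3)
H = -784/9 (H = -1/3*784/3 = -784/9 ≈ -87.111)
H - (-573 + 546)**2 = -784/9 - (-573 + 546)**2 = -784/9 - 1*(-27)**2 = -784/9 - 1*729 = -784/9 - 729 = -7345/9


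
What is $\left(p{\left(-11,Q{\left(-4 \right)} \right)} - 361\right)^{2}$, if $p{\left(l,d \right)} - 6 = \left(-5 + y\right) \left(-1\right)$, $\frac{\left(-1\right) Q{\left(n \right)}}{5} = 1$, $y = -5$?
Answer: $119025$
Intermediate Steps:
$Q{\left(n \right)} = -5$ ($Q{\left(n \right)} = \left(-5\right) 1 = -5$)
$p{\left(l,d \right)} = 16$ ($p{\left(l,d \right)} = 6 + \left(-5 - 5\right) \left(-1\right) = 6 - -10 = 6 + 10 = 16$)
$\left(p{\left(-11,Q{\left(-4 \right)} \right)} - 361\right)^{2} = \left(16 - 361\right)^{2} = \left(-345\right)^{2} = 119025$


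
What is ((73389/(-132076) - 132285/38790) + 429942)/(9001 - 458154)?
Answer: -73422353051357/76703774795004 ≈ -0.95722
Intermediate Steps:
((73389/(-132076) - 132285/38790) + 429942)/(9001 - 458154) = ((73389*(-1/132076) - 132285*1/38790) + 429942)/(-449153) = ((-73389/132076 - 8819/2586) + 429942)*(-1/449153) = (-677281099/170774268 + 429942)*(-1/449153) = (73422353051357/170774268)*(-1/449153) = -73422353051357/76703774795004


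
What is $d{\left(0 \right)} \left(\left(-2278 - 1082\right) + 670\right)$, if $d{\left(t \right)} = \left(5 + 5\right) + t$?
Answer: $-26900$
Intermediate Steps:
$d{\left(t \right)} = 10 + t$
$d{\left(0 \right)} \left(\left(-2278 - 1082\right) + 670\right) = \left(10 + 0\right) \left(\left(-2278 - 1082\right) + 670\right) = 10 \left(-3360 + 670\right) = 10 \left(-2690\right) = -26900$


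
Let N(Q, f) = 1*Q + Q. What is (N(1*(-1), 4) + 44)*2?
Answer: 84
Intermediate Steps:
N(Q, f) = 2*Q (N(Q, f) = Q + Q = 2*Q)
(N(1*(-1), 4) + 44)*2 = (2*(1*(-1)) + 44)*2 = (2*(-1) + 44)*2 = (-2 + 44)*2 = 42*2 = 84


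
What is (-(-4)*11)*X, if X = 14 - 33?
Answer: -836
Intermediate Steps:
X = -19
(-(-4)*11)*X = -(-4)*11*(-19) = -4*(-11)*(-19) = 44*(-19) = -836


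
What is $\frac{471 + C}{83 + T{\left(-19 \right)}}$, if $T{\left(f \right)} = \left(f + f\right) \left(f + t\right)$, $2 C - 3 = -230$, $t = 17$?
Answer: $\frac{715}{318} \approx 2.2484$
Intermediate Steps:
$C = - \frac{227}{2}$ ($C = \frac{3}{2} + \frac{1}{2} \left(-230\right) = \frac{3}{2} - 115 = - \frac{227}{2} \approx -113.5$)
$T{\left(f \right)} = 2 f \left(17 + f\right)$ ($T{\left(f \right)} = \left(f + f\right) \left(f + 17\right) = 2 f \left(17 + f\right)$)
$\frac{471 + C}{83 + T{\left(-19 \right)}} = \frac{471 - \frac{227}{2}}{83 + 2 \left(-19\right) \left(17 - 19\right)} = \frac{715}{2 \left(83 + 2 \left(-19\right) \left(-2\right)\right)} = \frac{715}{2 \left(83 + 76\right)} = \frac{715}{2 \cdot 159} = \frac{715}{2} \cdot \frac{1}{159} = \frac{715}{318}$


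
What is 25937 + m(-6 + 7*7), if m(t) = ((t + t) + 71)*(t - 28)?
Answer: 28292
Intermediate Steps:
m(t) = (-28 + t)*(71 + 2*t) (m(t) = (2*t + 71)*(-28 + t) = (71 + 2*t)*(-28 + t) = (-28 + t)*(71 + 2*t))
25937 + m(-6 + 7*7) = 25937 + (-1988 + 2*(-6 + 7*7)² + 15*(-6 + 7*7)) = 25937 + (-1988 + 2*(-6 + 49)² + 15*(-6 + 49)) = 25937 + (-1988 + 2*43² + 15*43) = 25937 + (-1988 + 2*1849 + 645) = 25937 + (-1988 + 3698 + 645) = 25937 + 2355 = 28292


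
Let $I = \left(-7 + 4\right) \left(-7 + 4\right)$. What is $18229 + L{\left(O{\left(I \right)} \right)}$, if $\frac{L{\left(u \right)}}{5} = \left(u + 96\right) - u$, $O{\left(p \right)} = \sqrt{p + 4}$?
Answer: $18709$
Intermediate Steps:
$I = 9$ ($I = \left(-3\right) \left(-3\right) = 9$)
$O{\left(p \right)} = \sqrt{4 + p}$
$L{\left(u \right)} = 480$ ($L{\left(u \right)} = 5 \left(\left(u + 96\right) - u\right) = 5 \left(\left(96 + u\right) - u\right) = 5 \cdot 96 = 480$)
$18229 + L{\left(O{\left(I \right)} \right)} = 18229 + 480 = 18709$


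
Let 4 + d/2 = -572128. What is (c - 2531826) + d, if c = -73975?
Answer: -3750065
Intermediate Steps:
d = -1144264 (d = -8 + 2*(-572128) = -8 - 1144256 = -1144264)
(c - 2531826) + d = (-73975 - 2531826) - 1144264 = -2605801 - 1144264 = -3750065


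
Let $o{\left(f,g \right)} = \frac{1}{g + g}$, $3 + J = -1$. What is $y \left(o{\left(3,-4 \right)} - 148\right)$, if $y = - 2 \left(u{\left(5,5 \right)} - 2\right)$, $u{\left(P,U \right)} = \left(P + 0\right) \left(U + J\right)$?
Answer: $\frac{3555}{4} \approx 888.75$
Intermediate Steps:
$J = -4$ ($J = -3 - 1 = -4$)
$o{\left(f,g \right)} = \frac{1}{2 g}$
$u{\left(P,U \right)} = P \left(-4 + U\right)$ ($u{\left(P,U \right)} = \left(P + 0\right) \left(U - 4\right) = P \left(-4 + U\right)$)
$y = -6$ ($y = - 2 \left(5 \left(-4 + 5\right) - 2\right) = - 2 \left(5 \cdot 1 - 2\right) = - 2 \left(5 - 2\right) = \left(-2\right) 3 = -6$)
$y \left(o{\left(3,-4 \right)} - 148\right) = - 6 \left(\frac{1}{2 \left(-4\right)} - 148\right) = - 6 \left(\frac{1}{2} \left(- \frac{1}{4}\right) - 148\right) = - 6 \left(- \frac{1}{8} - 148\right) = \left(-6\right) \left(- \frac{1185}{8}\right) = \frac{3555}{4}$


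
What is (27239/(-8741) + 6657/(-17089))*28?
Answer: -14662931024/149374949 ≈ -98.162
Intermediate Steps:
(27239/(-8741) + 6657/(-17089))*28 = (27239*(-1/8741) + 6657*(-1/17089))*28 = (-27239/8741 - 6657/17089)*28 = -523676108/149374949*28 = -14662931024/149374949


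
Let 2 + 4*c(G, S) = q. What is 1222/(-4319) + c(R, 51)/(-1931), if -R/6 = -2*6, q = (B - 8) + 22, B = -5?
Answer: -9468961/33359956 ≈ -0.28384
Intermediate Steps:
q = 9 (q = (-5 - 8) + 22 = -13 + 22 = 9)
R = 72 (R = -(-12)*6 = -6*(-12) = 72)
c(G, S) = 7/4 (c(G, S) = -½ + (¼)*9 = -½ + 9/4 = 7/4)
1222/(-4319) + c(R, 51)/(-1931) = 1222/(-4319) + (7/4)/(-1931) = 1222*(-1/4319) + (7/4)*(-1/1931) = -1222/4319 - 7/7724 = -9468961/33359956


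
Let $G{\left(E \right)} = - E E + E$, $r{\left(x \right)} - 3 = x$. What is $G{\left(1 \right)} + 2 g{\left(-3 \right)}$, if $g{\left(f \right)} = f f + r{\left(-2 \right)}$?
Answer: $20$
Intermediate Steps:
$r{\left(x \right)} = 3 + x$
$G{\left(E \right)} = E - E^{2}$ ($G{\left(E \right)} = - E^{2} + E = E - E^{2}$)
$g{\left(f \right)} = 1 + f^{2}$ ($g{\left(f \right)} = f f + \left(3 - 2\right) = f^{2} + 1 = 1 + f^{2}$)
$G{\left(1 \right)} + 2 g{\left(-3 \right)} = 1 \left(1 - 1\right) + 2 \left(1 + \left(-3\right)^{2}\right) = 1 \left(1 - 1\right) + 2 \left(1 + 9\right) = 1 \cdot 0 + 2 \cdot 10 = 0 + 20 = 20$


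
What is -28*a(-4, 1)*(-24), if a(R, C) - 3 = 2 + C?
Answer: 4032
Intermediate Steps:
a(R, C) = 5 + C (a(R, C) = 3 + (2 + C) = 5 + C)
-28*a(-4, 1)*(-24) = -28*(5 + 1)*(-24) = -28*6*(-24) = -168*(-24) = 4032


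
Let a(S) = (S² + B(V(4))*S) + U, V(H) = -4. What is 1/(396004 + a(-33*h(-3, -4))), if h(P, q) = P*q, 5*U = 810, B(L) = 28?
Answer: 1/541894 ≈ 1.8454e-6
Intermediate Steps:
U = 162 (U = (⅕)*810 = 162)
a(S) = 162 + S² + 28*S (a(S) = (S² + 28*S) + 162 = 162 + S² + 28*S)
1/(396004 + a(-33*h(-3, -4))) = 1/(396004 + (162 + (-(-99)*(-4))² + 28*(-(-99)*(-4)))) = 1/(396004 + (162 + (-33*12)² + 28*(-33*12))) = 1/(396004 + (162 + (-396)² + 28*(-396))) = 1/(396004 + (162 + 156816 - 11088)) = 1/(396004 + 145890) = 1/541894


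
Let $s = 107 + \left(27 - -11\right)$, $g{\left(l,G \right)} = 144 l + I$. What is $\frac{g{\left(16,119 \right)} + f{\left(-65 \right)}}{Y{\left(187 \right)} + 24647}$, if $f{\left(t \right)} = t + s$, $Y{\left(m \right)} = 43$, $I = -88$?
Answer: $\frac{1148}{12345} \approx 0.092993$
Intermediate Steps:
$g{\left(l,G \right)} = -88 + 144 l$ ($g{\left(l,G \right)} = 144 l - 88 = -88 + 144 l$)
$s = 145$ ($s = 107 + \left(27 + 11\right) = 107 + 38 = 145$)
$f{\left(t \right)} = 145 + t$ ($f{\left(t \right)} = t + 145 = 145 + t$)
$\frac{g{\left(16,119 \right)} + f{\left(-65 \right)}}{Y{\left(187 \right)} + 24647} = \frac{\left(-88 + 144 \cdot 16\right) + \left(145 - 65\right)}{43 + 24647} = \frac{\left(-88 + 2304\right) + 80}{24690} = \left(2216 + 80\right) \frac{1}{24690} = 2296 \cdot \frac{1}{24690} = \frac{1148}{12345}$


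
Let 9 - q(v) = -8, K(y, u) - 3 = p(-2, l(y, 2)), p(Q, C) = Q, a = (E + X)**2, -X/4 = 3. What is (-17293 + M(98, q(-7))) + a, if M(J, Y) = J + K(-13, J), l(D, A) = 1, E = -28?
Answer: -15594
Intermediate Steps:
X = -12 (X = -4*3 = -12)
a = 1600 (a = (-28 - 12)**2 = (-40)**2 = 1600)
K(y, u) = 1 (K(y, u) = 3 - 2 = 1)
q(v) = 17 (q(v) = 9 - 1*(-8) = 9 + 8 = 17)
M(J, Y) = 1 + J (M(J, Y) = J + 1 = 1 + J)
(-17293 + M(98, q(-7))) + a = (-17293 + (1 + 98)) + 1600 = (-17293 + 99) + 1600 = -17194 + 1600 = -15594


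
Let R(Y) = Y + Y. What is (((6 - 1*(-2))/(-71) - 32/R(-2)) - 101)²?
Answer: 43705321/5041 ≈ 8670.0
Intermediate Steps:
R(Y) = 2*Y
(((6 - 1*(-2))/(-71) - 32/R(-2)) - 101)² = (((6 - 1*(-2))/(-71) - 32/(2*(-2))) - 101)² = (((6 + 2)*(-1/71) - 32/(-4)) - 101)² = ((8*(-1/71) - 32*(-¼)) - 101)² = ((-8/71 + 8) - 101)² = (560/71 - 101)² = (-6611/71)² = 43705321/5041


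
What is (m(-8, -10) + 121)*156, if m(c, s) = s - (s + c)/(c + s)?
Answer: 17160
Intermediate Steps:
m(c, s) = -1 + s (m(c, s) = s - (c + s)/(c + s) = s - 1*1 = s - 1 = -1 + s)
(m(-8, -10) + 121)*156 = ((-1 - 10) + 121)*156 = (-11 + 121)*156 = 110*156 = 17160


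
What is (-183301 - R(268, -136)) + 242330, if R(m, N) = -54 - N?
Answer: 58947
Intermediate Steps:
(-183301 - R(268, -136)) + 242330 = (-183301 - (-54 - 1*(-136))) + 242330 = (-183301 - (-54 + 136)) + 242330 = (-183301 - 1*82) + 242330 = (-183301 - 82) + 242330 = -183383 + 242330 = 58947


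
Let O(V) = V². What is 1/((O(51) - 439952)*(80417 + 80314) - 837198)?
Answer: -1/70296700779 ≈ -1.4225e-11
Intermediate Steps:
1/((O(51) - 439952)*(80417 + 80314) - 837198) = 1/((51² - 439952)*(80417 + 80314) - 837198) = 1/((2601 - 439952)*160731 - 837198) = 1/(-437351*160731 - 837198) = 1/(-70295863581 - 837198) = 1/(-70296700779) = -1/70296700779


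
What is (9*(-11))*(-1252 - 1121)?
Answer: 234927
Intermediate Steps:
(9*(-11))*(-1252 - 1121) = -99*(-2373) = 234927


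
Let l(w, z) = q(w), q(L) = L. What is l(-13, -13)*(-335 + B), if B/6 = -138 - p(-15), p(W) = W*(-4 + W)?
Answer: 37349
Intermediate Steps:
l(w, z) = w
B = -2538 (B = 6*(-138 - (-15)*(-4 - 15)) = 6*(-138 - (-15)*(-19)) = 6*(-138 - 1*285) = 6*(-138 - 285) = 6*(-423) = -2538)
l(-13, -13)*(-335 + B) = -13*(-335 - 2538) = -13*(-2873) = 37349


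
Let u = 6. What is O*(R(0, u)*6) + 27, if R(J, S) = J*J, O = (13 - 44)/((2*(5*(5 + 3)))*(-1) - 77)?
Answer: 27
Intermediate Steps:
O = 31/157 (O = -31/((2*(5*8))*(-1) - 77) = -31/((2*40)*(-1) - 77) = -31/(80*(-1) - 77) = -31/(-80 - 77) = -31/(-157) = -31*(-1/157) = 31/157 ≈ 0.19745)
R(J, S) = J**2
O*(R(0, u)*6) + 27 = 31*(0**2*6)/157 + 27 = 31*(0*6)/157 + 27 = (31/157)*0 + 27 = 0 + 27 = 27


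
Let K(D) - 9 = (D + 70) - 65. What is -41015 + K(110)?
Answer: -40891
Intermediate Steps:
K(D) = 14 + D (K(D) = 9 + ((D + 70) - 65) = 9 + ((70 + D) - 65) = 9 + (5 + D) = 14 + D)
-41015 + K(110) = -41015 + (14 + 110) = -41015 + 124 = -40891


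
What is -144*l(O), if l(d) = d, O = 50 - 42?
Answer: -1152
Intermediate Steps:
O = 8
-144*l(O) = -144*8 = -1152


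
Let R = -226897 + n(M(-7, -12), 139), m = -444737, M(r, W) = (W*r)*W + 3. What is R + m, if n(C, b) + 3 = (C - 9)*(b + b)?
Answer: -953529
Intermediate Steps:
M(r, W) = 3 + r*W² (M(r, W) = r*W² + 3 = 3 + r*W²)
n(C, b) = -3 + 2*b*(-9 + C) (n(C, b) = -3 + (C - 9)*(b + b) = -3 + (-9 + C)*(2*b) = -3 + 2*b*(-9 + C))
R = -508792 (R = -226897 + (-3 - 18*139 + 2*(3 - 7*(-12)²)*139) = -226897 + (-3 - 2502 + 2*(3 - 7*144)*139) = -226897 + (-3 - 2502 + 2*(3 - 1008)*139) = -226897 + (-3 - 2502 + 2*(-1005)*139) = -226897 + (-3 - 2502 - 279390) = -226897 - 281895 = -508792)
R + m = -508792 - 444737 = -953529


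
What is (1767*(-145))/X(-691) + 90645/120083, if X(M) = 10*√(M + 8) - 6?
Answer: 95398355895/4102995944 + 1281075*I*√683/34168 ≈ 23.251 + 979.86*I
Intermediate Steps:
X(M) = -6 + 10*√(8 + M) (X(M) = 10*√(8 + M) - 6 = -6 + 10*√(8 + M))
(1767*(-145))/X(-691) + 90645/120083 = (1767*(-145))/(-6 + 10*√(8 - 691)) + 90645/120083 = -256215/(-6 + 10*√(-683)) + 90645*(1/120083) = -256215/(-6 + 10*(I*√683)) + 90645/120083 = -256215/(-6 + 10*I*√683) + 90645/120083 = 90645/120083 - 256215/(-6 + 10*I*√683)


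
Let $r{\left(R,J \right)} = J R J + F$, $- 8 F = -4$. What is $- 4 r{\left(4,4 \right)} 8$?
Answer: $-2064$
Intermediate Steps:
$F = \frac{1}{2}$ ($F = \left(- \frac{1}{8}\right) \left(-4\right) = \frac{1}{2} \approx 0.5$)
$r{\left(R,J \right)} = \frac{1}{2} + R J^{2}$ ($r{\left(R,J \right)} = J R J + \frac{1}{2} = R J^{2} + \frac{1}{2} = \frac{1}{2} + R J^{2}$)
$- 4 r{\left(4,4 \right)} 8 = - 4 \left(\frac{1}{2} + 4 \cdot 4^{2}\right) 8 = - 4 \left(\frac{1}{2} + 4 \cdot 16\right) 8 = - 4 \left(\frac{1}{2} + 64\right) 8 = \left(-4\right) \frac{129}{2} \cdot 8 = \left(-258\right) 8 = -2064$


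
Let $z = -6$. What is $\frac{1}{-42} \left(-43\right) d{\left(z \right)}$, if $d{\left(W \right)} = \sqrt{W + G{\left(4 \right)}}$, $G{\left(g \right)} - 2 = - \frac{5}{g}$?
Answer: $\frac{43 i \sqrt{21}}{84} \approx 2.3458 i$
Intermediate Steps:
$G{\left(g \right)} = 2 - \frac{5}{g}$
$d{\left(W \right)} = \sqrt{\frac{3}{4} + W}$ ($d{\left(W \right)} = \sqrt{W + \left(2 - \frac{5}{4}\right)} = \sqrt{W + \frac{3}{4}} = \sqrt{\frac{3}{4} + W}$)
$\frac{1}{-42} \left(-43\right) d{\left(z \right)} = \frac{1}{-42} \left(-43\right) \frac{\sqrt{3 + 4 \left(-6\right)}}{2} = \left(- \frac{1}{42}\right) \left(-43\right) \frac{\sqrt{3 - 24}}{2} = \frac{43 \frac{\sqrt{-21}}{2}}{42} = \frac{43 \frac{i \sqrt{21}}{2}}{42} = \frac{43 i \sqrt{21}}{84}$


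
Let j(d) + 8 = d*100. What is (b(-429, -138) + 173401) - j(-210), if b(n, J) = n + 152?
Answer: 194132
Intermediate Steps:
b(n, J) = 152 + n
j(d) = -8 + 100*d (j(d) = -8 + d*100 = -8 + 100*d)
(b(-429, -138) + 173401) - j(-210) = ((152 - 429) + 173401) - (-8 + 100*(-210)) = (-277 + 173401) - (-8 - 21000) = 173124 - 1*(-21008) = 173124 + 21008 = 194132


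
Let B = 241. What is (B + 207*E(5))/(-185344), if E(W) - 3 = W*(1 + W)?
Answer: -221/5792 ≈ -0.038156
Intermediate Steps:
E(W) = 3 + W*(1 + W)
(B + 207*E(5))/(-185344) = (241 + 207*(3 + 5 + 5²))/(-185344) = (241 + 207*(3 + 5 + 25))*(-1/185344) = (241 + 207*33)*(-1/185344) = (241 + 6831)*(-1/185344) = 7072*(-1/185344) = -221/5792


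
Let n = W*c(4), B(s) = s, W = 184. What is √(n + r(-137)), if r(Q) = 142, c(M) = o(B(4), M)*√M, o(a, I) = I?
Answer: √1614 ≈ 40.175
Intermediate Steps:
c(M) = M^(3/2) (c(M) = M*√M = M^(3/2))
n = 1472 (n = 184*4^(3/2) = 184*8 = 1472)
√(n + r(-137)) = √(1472 + 142) = √1614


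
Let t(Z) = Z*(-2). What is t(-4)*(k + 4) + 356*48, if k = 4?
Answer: 17152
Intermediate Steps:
t(Z) = -2*Z
t(-4)*(k + 4) + 356*48 = (-2*(-4))*(4 + 4) + 356*48 = 8*8 + 17088 = 64 + 17088 = 17152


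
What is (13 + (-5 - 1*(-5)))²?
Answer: 169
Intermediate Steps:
(13 + (-5 - 1*(-5)))² = (13 + (-5 + 5))² = (13 + 0)² = 13² = 169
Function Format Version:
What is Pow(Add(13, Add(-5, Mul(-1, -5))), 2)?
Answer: 169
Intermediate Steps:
Pow(Add(13, Add(-5, Mul(-1, -5))), 2) = Pow(Add(13, Add(-5, 5)), 2) = Pow(Add(13, 0), 2) = Pow(13, 2) = 169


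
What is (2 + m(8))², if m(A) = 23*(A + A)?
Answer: 136900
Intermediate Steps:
m(A) = 46*A (m(A) = 23*(2*A) = 46*A)
(2 + m(8))² = (2 + 46*8)² = (2 + 368)² = 370² = 136900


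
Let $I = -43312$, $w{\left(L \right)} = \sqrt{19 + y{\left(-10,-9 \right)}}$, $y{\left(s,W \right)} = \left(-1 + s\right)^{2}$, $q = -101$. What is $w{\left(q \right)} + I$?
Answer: $-43312 + 2 \sqrt{35} \approx -43300.0$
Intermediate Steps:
$w{\left(L \right)} = 2 \sqrt{35}$ ($w{\left(L \right)} = \sqrt{19 + \left(-1 - 10\right)^{2}} = \sqrt{19 + \left(-11\right)^{2}} = \sqrt{19 + 121} = \sqrt{140} = 2 \sqrt{35}$)
$w{\left(q \right)} + I = 2 \sqrt{35} - 43312 = -43312 + 2 \sqrt{35}$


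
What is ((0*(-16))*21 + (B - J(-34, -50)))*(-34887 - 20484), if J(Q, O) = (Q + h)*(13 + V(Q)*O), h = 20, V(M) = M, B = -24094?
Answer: 6201552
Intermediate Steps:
J(Q, O) = (13 + O*Q)*(20 + Q) (J(Q, O) = (Q + 20)*(13 + Q*O) = (20 + Q)*(13 + O*Q) = (13 + O*Q)*(20 + Q))
((0*(-16))*21 + (B - J(-34, -50)))*(-34887 - 20484) = ((0*(-16))*21 + (-24094 - (260 + 13*(-34) - 50*(-34)² + 20*(-50)*(-34))))*(-34887 - 20484) = (0*21 + (-24094 - (260 - 442 - 50*1156 + 34000)))*(-55371) = (0 + (-24094 - (260 - 442 - 57800 + 34000)))*(-55371) = (0 + (-24094 - 1*(-23982)))*(-55371) = (0 + (-24094 + 23982))*(-55371) = (0 - 112)*(-55371) = -112*(-55371) = 6201552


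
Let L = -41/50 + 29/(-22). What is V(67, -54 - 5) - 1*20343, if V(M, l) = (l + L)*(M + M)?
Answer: -7847267/275 ≈ -28536.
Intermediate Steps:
L = -588/275 (L = -41*1/50 + 29*(-1/22) = -41/50 - 29/22 = -588/275 ≈ -2.1382)
V(M, l) = 2*M*(-588/275 + l) (V(M, l) = (l - 588/275)*(M + M) = (-588/275 + l)*(2*M) = 2*M*(-588/275 + l))
V(67, -54 - 5) - 1*20343 = (2/275)*67*(-588 + 275*(-54 - 5)) - 1*20343 = (2/275)*67*(-588 + 275*(-59)) - 20343 = (2/275)*67*(-588 - 16225) - 20343 = (2/275)*67*(-16813) - 20343 = -2252942/275 - 20343 = -7847267/275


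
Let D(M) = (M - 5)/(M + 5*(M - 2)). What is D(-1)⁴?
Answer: 81/4096 ≈ 0.019775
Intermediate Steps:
D(M) = (-5 + M)/(-10 + 6*M) (D(M) = (-5 + M)/(M + 5*(-2 + M)) = (-5 + M)/(M + (-10 + 5*M)) = (-5 + M)/(-10 + 6*M))
D(-1)⁴ = ((-5 - 1)/(2*(-5 + 3*(-1))))⁴ = ((½)*(-6)/(-5 - 3))⁴ = ((½)*(-6)/(-8))⁴ = ((½)*(-⅛)*(-6))⁴ = (3/8)⁴ = 81/4096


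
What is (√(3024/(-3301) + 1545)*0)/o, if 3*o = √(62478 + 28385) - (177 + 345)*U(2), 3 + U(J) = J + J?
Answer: 0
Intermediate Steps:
U(J) = -3 + 2*J (U(J) = -3 + (J + J) = -3 + 2*J)
o = -174 + √90863/3 (o = (√(62478 + 28385) - (177 + 345)*(-3 + 2*2))/3 = (√90863 - 522*(-3 + 4))/3 = (√90863 - 522)/3 = (-522 + √90863)/3 = -174 + √90863/3 ≈ -73.522)
(√(3024/(-3301) + 1545)*0)/o = (√(3024/(-3301) + 1545)*0)/(-174 + √90863/3) = (√(3024*(-1/3301) + 1545)*0)/(-174 + √90863/3) = (√(-3024/3301 + 1545)*0)/(-174 + √90863/3) = (√(5097021/3301)*0)/(-174 + √90863/3) = ((√16825266321/3301)*0)/(-174 + √90863/3) = 0/(-174 + √90863/3) = 0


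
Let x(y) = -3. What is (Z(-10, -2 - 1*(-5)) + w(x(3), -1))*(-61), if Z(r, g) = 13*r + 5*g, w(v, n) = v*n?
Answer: 6832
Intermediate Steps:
w(v, n) = n*v
Z(r, g) = 5*g + 13*r
(Z(-10, -2 - 1*(-5)) + w(x(3), -1))*(-61) = ((5*(-2 - 1*(-5)) + 13*(-10)) - 1*(-3))*(-61) = ((5*(-2 + 5) - 130) + 3)*(-61) = ((5*3 - 130) + 3)*(-61) = ((15 - 130) + 3)*(-61) = (-115 + 3)*(-61) = -112*(-61) = 6832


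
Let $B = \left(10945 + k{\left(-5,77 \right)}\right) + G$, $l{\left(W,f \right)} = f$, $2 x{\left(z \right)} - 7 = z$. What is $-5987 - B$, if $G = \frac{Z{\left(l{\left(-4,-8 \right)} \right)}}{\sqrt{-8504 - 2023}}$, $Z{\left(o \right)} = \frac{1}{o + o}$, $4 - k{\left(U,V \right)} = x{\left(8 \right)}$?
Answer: $- \frac{33857}{2} - \frac{i \sqrt{87}}{15312} \approx -16929.0 - 0.00060915 i$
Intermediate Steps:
$x{\left(z \right)} = \frac{7}{2} + \frac{z}{2}$
$k{\left(U,V \right)} = - \frac{7}{2}$ ($k{\left(U,V \right)} = 4 - \left(\frac{7}{2} + \frac{1}{2} \cdot 8\right) = 4 - \left(\frac{7}{2} + 4\right) = 4 - \frac{15}{2} = - \frac{7}{2}$)
$Z{\left(o \right)} = \frac{1}{2 o}$
$G = \frac{i \sqrt{87}}{15312}$ ($G = \frac{\frac{1}{2} \frac{1}{-8}}{\sqrt{-8504 - 2023}} = \frac{\frac{1}{2} \left(- \frac{1}{8}\right)}{\sqrt{-10527}} = - \frac{1}{16 \cdot 11 i \sqrt{87}} = - \frac{\left(- \frac{1}{957}\right) i \sqrt{87}}{16} = \frac{i \sqrt{87}}{15312} \approx 0.00060915 i$)
$B = \frac{21883}{2} + \frac{i \sqrt{87}}{15312}$ ($B = \left(10945 - \frac{7}{2}\right) + \frac{i \sqrt{87}}{15312} = \frac{21883}{2} + \frac{i \sqrt{87}}{15312} \approx 10942.0 + 0.00060915 i$)
$-5987 - B = -5987 - \left(\frac{21883}{2} + \frac{i \sqrt{87}}{15312}\right) = - \frac{33857}{2} - \frac{i \sqrt{87}}{15312}$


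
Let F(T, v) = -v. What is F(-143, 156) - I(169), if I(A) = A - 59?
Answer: -266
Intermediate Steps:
I(A) = -59 + A
F(-143, 156) - I(169) = -1*156 - (-59 + 169) = -156 - 1*110 = -156 - 110 = -266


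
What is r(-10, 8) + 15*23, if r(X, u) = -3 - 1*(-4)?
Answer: 346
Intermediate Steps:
r(X, u) = 1 (r(X, u) = -3 + 4 = 1)
r(-10, 8) + 15*23 = 1 + 15*23 = 1 + 345 = 346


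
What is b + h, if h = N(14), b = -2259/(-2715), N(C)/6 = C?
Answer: 76773/905 ≈ 84.832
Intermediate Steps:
N(C) = 6*C
b = 753/905 (b = -2259*(-1/2715) = 753/905 ≈ 0.83204)
h = 84 (h = 6*14 = 84)
b + h = 753/905 + 84 = 76773/905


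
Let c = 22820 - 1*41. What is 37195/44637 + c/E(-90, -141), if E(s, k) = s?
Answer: -112604297/446370 ≈ -252.27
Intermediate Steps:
c = 22779 (c = 22820 - 41 = 22779)
37195/44637 + c/E(-90, -141) = 37195/44637 + 22779/(-90) = 37195*(1/44637) + 22779*(-1/90) = 37195/44637 - 2531/10 = -112604297/446370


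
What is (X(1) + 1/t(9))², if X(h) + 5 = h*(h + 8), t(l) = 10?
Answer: 1681/100 ≈ 16.810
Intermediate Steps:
X(h) = -5 + h*(8 + h) (X(h) = -5 + h*(h + 8) = -5 + h*(8 + h))
(X(1) + 1/t(9))² = ((-5 + 1² + 8*1) + 1/10)² = ((-5 + 1 + 8) + ⅒)² = (4 + ⅒)² = (41/10)² = 1681/100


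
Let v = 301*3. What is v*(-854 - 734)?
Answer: -1433964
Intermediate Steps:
v = 903
v*(-854 - 734) = 903*(-854 - 734) = 903*(-1588) = -1433964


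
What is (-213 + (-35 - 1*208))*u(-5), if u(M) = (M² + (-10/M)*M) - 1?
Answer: -6384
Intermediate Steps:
u(M) = -11 + M² (u(M) = (M² - 10) - 1 = (-10 + M²) - 1 = -11 + M²)
(-213 + (-35 - 1*208))*u(-5) = (-213 + (-35 - 1*208))*(-11 + (-5)²) = (-213 + (-35 - 208))*(-11 + 25) = (-213 - 243)*14 = -456*14 = -6384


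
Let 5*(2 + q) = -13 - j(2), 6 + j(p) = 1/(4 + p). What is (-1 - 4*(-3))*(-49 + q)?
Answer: -17303/30 ≈ -576.77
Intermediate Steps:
j(p) = -6 + 1/(4 + p)
q = -103/30 (q = -2 + (-13 - (-23 - 6*2)/(4 + 2))/5 = -2 + (-13 - (-23 - 12)/6)/5 = -2 + (-13 - (-35)/6)/5 = -2 + (-13 - 1*(-35/6))/5 = -2 + (-13 + 35/6)/5 = -2 + (1/5)*(-43/6) = -2 - 43/30 = -103/30 ≈ -3.4333)
(-1 - 4*(-3))*(-49 + q) = (-1 - 4*(-3))*(-49 - 103/30) = (-1 + 12)*(-1573/30) = 11*(-1573/30) = -17303/30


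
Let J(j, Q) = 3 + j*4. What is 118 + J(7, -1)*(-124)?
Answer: -3726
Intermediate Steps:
J(j, Q) = 3 + 4*j
118 + J(7, -1)*(-124) = 118 + (3 + 4*7)*(-124) = 118 + (3 + 28)*(-124) = 118 + 31*(-124) = 118 - 3844 = -3726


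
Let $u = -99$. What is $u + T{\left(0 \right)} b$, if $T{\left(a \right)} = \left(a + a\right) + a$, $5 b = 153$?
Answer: $-99$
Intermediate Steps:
$b = \frac{153}{5}$ ($b = \frac{1}{5} \cdot 153 = \frac{153}{5} \approx 30.6$)
$T{\left(a \right)} = 3 a$ ($T{\left(a \right)} = 2 a + a = 3 a$)
$u + T{\left(0 \right)} b = -99 + 3 \cdot 0 \cdot \frac{153}{5} = -99 + 0 \cdot \frac{153}{5} = -99 + 0 = -99$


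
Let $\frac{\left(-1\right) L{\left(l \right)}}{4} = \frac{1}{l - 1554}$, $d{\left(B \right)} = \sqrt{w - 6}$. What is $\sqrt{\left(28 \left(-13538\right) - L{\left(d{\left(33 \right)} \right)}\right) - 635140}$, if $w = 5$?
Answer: $\frac{2 \sqrt{-1478664840414103857 - 2414917 i}}{2414917} \approx 8.2237 \cdot 10^{-10} - 1007.1 i$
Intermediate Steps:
$d{\left(B \right)} = i$ ($d{\left(B \right)} = \sqrt{5 - 6} = \sqrt{-1} = i$)
$L{\left(l \right)} = - \frac{4}{-1554 + l}$ ($L{\left(l \right)} = - \frac{4}{l - 1554} = - \frac{4}{-1554 + l}$)
$\sqrt{\left(28 \left(-13538\right) - L{\left(d{\left(33 \right)} \right)}\right) - 635140} = \sqrt{\left(28 \left(-13538\right) - - \frac{4}{-1554 + i}\right) - 635140} = \sqrt{\left(-379064 - - 4 \frac{-1554 - i}{2414917}\right) - 635140} = \sqrt{\left(-379064 - - \frac{4 \left(-1554 - i\right)}{2414917}\right) - 635140} = \sqrt{\left(-379064 + \frac{4 \left(-1554 - i\right)}{2414917}\right) - 635140} = \sqrt{-1014204 + \frac{4 \left(-1554 - i\right)}{2414917}}$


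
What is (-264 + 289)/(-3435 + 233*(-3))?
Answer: -25/4134 ≈ -0.0060474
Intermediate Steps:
(-264 + 289)/(-3435 + 233*(-3)) = 25/(-3435 - 699) = 25/(-4134) = 25*(-1/4134) = -25/4134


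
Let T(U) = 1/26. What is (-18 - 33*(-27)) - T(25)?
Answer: 22697/26 ≈ 872.96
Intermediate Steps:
T(U) = 1/26
(-18 - 33*(-27)) - T(25) = (-18 - 33*(-27)) - 1*1/26 = (-18 + 891) - 1/26 = 873 - 1/26 = 22697/26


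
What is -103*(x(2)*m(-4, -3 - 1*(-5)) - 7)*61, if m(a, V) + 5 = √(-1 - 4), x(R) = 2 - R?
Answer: 43981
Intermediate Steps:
m(a, V) = -5 + I*√5 (m(a, V) = -5 + √(-1 - 4) = -5 + √(-5) = -5 + I*√5)
-103*(x(2)*m(-4, -3 - 1*(-5)) - 7)*61 = -103*((2 - 1*2)*(-5 + I*√5) - 7)*61 = -103*((2 - 2)*(-5 + I*√5) - 7)*61 = -103*(0*(-5 + I*√5) - 7)*61 = -103*(0 - 7)*61 = -103*(-7)*61 = 721*61 = 43981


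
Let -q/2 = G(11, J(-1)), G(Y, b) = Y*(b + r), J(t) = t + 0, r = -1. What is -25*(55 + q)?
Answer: -2475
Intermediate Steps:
J(t) = t
G(Y, b) = Y*(-1 + b) (G(Y, b) = Y*(b - 1) = Y*(-1 + b))
q = 44 (q = -22*(-1 - 1) = -22*(-2) = -2*(-22) = 44)
-25*(55 + q) = -25*(55 + 44) = -25*99 = -2475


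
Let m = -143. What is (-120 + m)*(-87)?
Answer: 22881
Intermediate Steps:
(-120 + m)*(-87) = (-120 - 143)*(-87) = -263*(-87) = 22881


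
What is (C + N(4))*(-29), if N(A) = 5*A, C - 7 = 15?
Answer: -1218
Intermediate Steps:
C = 22 (C = 7 + 15 = 22)
(C + N(4))*(-29) = (22 + 5*4)*(-29) = (22 + 20)*(-29) = 42*(-29) = -1218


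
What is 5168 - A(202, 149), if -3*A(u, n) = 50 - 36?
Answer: 15518/3 ≈ 5172.7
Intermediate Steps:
A(u, n) = -14/3 (A(u, n) = -(50 - 36)/3 = -⅓*14 = -14/3)
5168 - A(202, 149) = 5168 - 1*(-14/3) = 5168 + 14/3 = 15518/3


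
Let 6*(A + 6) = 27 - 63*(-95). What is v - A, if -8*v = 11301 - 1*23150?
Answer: 3881/8 ≈ 485.13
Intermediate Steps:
A = 996 (A = -6 + (27 - 63*(-95))/6 = -6 + (27 + 5985)/6 = -6 + (1/6)*6012 = -6 + 1002 = 996)
v = 11849/8 (v = -(11301 - 1*23150)/8 = -(11301 - 23150)/8 = -1/8*(-11849) = 11849/8 ≈ 1481.1)
v - A = 11849/8 - 1*996 = 11849/8 - 996 = 3881/8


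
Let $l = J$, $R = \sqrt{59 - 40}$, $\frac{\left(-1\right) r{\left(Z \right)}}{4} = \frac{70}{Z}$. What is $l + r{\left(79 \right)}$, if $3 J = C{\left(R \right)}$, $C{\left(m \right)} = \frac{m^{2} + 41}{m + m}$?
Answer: $- \frac{280}{79} + \frac{10 \sqrt{19}}{19} \approx -1.2501$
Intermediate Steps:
$r{\left(Z \right)} = - \frac{280}{Z}$ ($r{\left(Z \right)} = - 4 \frac{70}{Z} = - \frac{280}{Z}$)
$R = \sqrt{19} \approx 4.3589$
$C{\left(m \right)} = \frac{41 + m^{2}}{2 m}$
$J = \frac{10 \sqrt{19}}{19}$ ($J = \frac{\frac{1}{2} \frac{1}{\sqrt{19}} \left(41 + \left(\sqrt{19}\right)^{2}\right)}{3} = \frac{\frac{1}{2} \frac{\sqrt{19}}{19} \left(41 + 19\right)}{3} = \frac{\frac{1}{2} \frac{\sqrt{19}}{19} \cdot 60}{3} = \frac{\frac{30}{19} \sqrt{19}}{3} = \frac{10 \sqrt{19}}{19} \approx 2.2942$)
$l = \frac{10 \sqrt{19}}{19} \approx 2.2942$
$l + r{\left(79 \right)} = \frac{10 \sqrt{19}}{19} - \frac{280}{79} = - \frac{280}{79} + \frac{10 \sqrt{19}}{19}$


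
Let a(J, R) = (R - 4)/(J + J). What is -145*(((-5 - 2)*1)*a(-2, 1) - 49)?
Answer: 31465/4 ≈ 7866.3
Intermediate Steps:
a(J, R) = (-4 + R)/(2*J) (a(J, R) = (-4 + R)/((2*J)) = (-4 + R)*(1/(2*J)) = (-4 + R)/(2*J))
-145*(((-5 - 2)*1)*a(-2, 1) - 49) = -145*(((-5 - 2)*1)*((½)*(-4 + 1)/(-2)) - 49) = -145*((-7*1)*((½)*(-½)*(-3)) - 49) = -145*(-7*¾ - 49) = -145*(-21/4 - 49) = -145*(-217/4) = 31465/4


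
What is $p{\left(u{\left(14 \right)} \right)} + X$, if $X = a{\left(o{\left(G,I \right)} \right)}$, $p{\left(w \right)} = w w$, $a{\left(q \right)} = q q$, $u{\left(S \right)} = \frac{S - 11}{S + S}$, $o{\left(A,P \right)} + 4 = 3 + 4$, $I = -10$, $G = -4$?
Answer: $\frac{7065}{784} \approx 9.0115$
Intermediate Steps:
$o{\left(A,P \right)} = 3$ ($o{\left(A,P \right)} = -4 + \left(3 + 4\right) = -4 + 7 = 3$)
$u{\left(S \right)} = \frac{-11 + S}{2 S}$
$a{\left(q \right)} = q^{2}$
$p{\left(w \right)} = w^{2}$
$X = 9$ ($X = 3^{2} = 9$)
$p{\left(u{\left(14 \right)} \right)} + X = \left(\frac{-11 + 14}{2 \cdot 14}\right)^{2} + 9 = \left(\frac{1}{2} \cdot \frac{1}{14} \cdot 3\right)^{2} + 9 = \left(\frac{3}{28}\right)^{2} + 9 = \frac{9}{784} + 9 = \frac{7065}{784}$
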